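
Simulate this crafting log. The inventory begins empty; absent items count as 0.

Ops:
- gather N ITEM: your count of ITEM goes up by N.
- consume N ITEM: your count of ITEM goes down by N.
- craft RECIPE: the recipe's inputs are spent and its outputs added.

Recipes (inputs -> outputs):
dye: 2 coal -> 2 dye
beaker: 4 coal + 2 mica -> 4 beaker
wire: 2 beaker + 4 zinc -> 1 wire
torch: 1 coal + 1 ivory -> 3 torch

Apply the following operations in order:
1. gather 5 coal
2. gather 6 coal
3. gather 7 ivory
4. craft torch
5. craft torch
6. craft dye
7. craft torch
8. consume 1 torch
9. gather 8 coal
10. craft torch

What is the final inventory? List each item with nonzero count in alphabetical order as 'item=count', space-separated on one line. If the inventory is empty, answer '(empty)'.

Answer: coal=13 dye=2 ivory=3 torch=11

Derivation:
After 1 (gather 5 coal): coal=5
After 2 (gather 6 coal): coal=11
After 3 (gather 7 ivory): coal=11 ivory=7
After 4 (craft torch): coal=10 ivory=6 torch=3
After 5 (craft torch): coal=9 ivory=5 torch=6
After 6 (craft dye): coal=7 dye=2 ivory=5 torch=6
After 7 (craft torch): coal=6 dye=2 ivory=4 torch=9
After 8 (consume 1 torch): coal=6 dye=2 ivory=4 torch=8
After 9 (gather 8 coal): coal=14 dye=2 ivory=4 torch=8
After 10 (craft torch): coal=13 dye=2 ivory=3 torch=11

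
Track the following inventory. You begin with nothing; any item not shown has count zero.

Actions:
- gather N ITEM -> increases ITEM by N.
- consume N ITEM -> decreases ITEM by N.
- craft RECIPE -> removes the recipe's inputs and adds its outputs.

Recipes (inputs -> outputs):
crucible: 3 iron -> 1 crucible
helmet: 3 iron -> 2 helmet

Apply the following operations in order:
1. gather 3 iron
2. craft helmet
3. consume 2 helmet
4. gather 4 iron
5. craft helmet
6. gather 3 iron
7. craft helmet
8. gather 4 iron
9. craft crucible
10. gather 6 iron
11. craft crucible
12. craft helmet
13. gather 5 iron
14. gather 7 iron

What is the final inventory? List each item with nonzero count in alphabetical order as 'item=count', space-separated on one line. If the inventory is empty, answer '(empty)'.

After 1 (gather 3 iron): iron=3
After 2 (craft helmet): helmet=2
After 3 (consume 2 helmet): (empty)
After 4 (gather 4 iron): iron=4
After 5 (craft helmet): helmet=2 iron=1
After 6 (gather 3 iron): helmet=2 iron=4
After 7 (craft helmet): helmet=4 iron=1
After 8 (gather 4 iron): helmet=4 iron=5
After 9 (craft crucible): crucible=1 helmet=4 iron=2
After 10 (gather 6 iron): crucible=1 helmet=4 iron=8
After 11 (craft crucible): crucible=2 helmet=4 iron=5
After 12 (craft helmet): crucible=2 helmet=6 iron=2
After 13 (gather 5 iron): crucible=2 helmet=6 iron=7
After 14 (gather 7 iron): crucible=2 helmet=6 iron=14

Answer: crucible=2 helmet=6 iron=14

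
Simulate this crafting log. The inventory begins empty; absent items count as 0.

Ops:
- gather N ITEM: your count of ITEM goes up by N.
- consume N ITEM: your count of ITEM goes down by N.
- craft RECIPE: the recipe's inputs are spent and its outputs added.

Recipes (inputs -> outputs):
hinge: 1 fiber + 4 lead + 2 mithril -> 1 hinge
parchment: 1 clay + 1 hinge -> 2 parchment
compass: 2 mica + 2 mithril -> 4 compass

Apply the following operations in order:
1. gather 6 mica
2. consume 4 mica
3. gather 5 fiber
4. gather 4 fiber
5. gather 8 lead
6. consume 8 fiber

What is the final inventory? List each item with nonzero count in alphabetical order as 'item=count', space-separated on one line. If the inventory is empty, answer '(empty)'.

Answer: fiber=1 lead=8 mica=2

Derivation:
After 1 (gather 6 mica): mica=6
After 2 (consume 4 mica): mica=2
After 3 (gather 5 fiber): fiber=5 mica=2
After 4 (gather 4 fiber): fiber=9 mica=2
After 5 (gather 8 lead): fiber=9 lead=8 mica=2
After 6 (consume 8 fiber): fiber=1 lead=8 mica=2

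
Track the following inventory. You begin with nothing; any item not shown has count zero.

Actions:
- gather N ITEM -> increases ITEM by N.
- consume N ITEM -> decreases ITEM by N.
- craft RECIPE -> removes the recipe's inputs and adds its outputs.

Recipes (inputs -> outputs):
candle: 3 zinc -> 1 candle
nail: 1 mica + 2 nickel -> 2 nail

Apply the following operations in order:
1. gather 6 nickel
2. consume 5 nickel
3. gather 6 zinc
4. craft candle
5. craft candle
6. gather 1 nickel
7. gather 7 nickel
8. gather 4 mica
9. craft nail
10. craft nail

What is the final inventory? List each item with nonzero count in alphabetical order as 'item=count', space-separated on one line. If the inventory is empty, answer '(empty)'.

After 1 (gather 6 nickel): nickel=6
After 2 (consume 5 nickel): nickel=1
After 3 (gather 6 zinc): nickel=1 zinc=6
After 4 (craft candle): candle=1 nickel=1 zinc=3
After 5 (craft candle): candle=2 nickel=1
After 6 (gather 1 nickel): candle=2 nickel=2
After 7 (gather 7 nickel): candle=2 nickel=9
After 8 (gather 4 mica): candle=2 mica=4 nickel=9
After 9 (craft nail): candle=2 mica=3 nail=2 nickel=7
After 10 (craft nail): candle=2 mica=2 nail=4 nickel=5

Answer: candle=2 mica=2 nail=4 nickel=5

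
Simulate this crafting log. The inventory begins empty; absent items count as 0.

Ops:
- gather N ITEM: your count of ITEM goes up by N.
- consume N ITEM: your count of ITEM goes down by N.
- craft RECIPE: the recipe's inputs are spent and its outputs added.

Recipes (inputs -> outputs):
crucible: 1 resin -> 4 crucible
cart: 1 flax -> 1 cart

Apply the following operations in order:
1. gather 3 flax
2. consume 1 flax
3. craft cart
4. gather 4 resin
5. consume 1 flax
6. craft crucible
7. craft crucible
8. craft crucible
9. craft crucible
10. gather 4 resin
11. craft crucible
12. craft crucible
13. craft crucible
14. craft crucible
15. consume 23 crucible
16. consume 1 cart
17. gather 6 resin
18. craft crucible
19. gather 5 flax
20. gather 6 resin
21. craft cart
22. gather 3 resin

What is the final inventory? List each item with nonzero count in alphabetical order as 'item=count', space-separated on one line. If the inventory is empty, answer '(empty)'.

Answer: cart=1 crucible=13 flax=4 resin=14

Derivation:
After 1 (gather 3 flax): flax=3
After 2 (consume 1 flax): flax=2
After 3 (craft cart): cart=1 flax=1
After 4 (gather 4 resin): cart=1 flax=1 resin=4
After 5 (consume 1 flax): cart=1 resin=4
After 6 (craft crucible): cart=1 crucible=4 resin=3
After 7 (craft crucible): cart=1 crucible=8 resin=2
After 8 (craft crucible): cart=1 crucible=12 resin=1
After 9 (craft crucible): cart=1 crucible=16
After 10 (gather 4 resin): cart=1 crucible=16 resin=4
After 11 (craft crucible): cart=1 crucible=20 resin=3
After 12 (craft crucible): cart=1 crucible=24 resin=2
After 13 (craft crucible): cart=1 crucible=28 resin=1
After 14 (craft crucible): cart=1 crucible=32
After 15 (consume 23 crucible): cart=1 crucible=9
After 16 (consume 1 cart): crucible=9
After 17 (gather 6 resin): crucible=9 resin=6
After 18 (craft crucible): crucible=13 resin=5
After 19 (gather 5 flax): crucible=13 flax=5 resin=5
After 20 (gather 6 resin): crucible=13 flax=5 resin=11
After 21 (craft cart): cart=1 crucible=13 flax=4 resin=11
After 22 (gather 3 resin): cart=1 crucible=13 flax=4 resin=14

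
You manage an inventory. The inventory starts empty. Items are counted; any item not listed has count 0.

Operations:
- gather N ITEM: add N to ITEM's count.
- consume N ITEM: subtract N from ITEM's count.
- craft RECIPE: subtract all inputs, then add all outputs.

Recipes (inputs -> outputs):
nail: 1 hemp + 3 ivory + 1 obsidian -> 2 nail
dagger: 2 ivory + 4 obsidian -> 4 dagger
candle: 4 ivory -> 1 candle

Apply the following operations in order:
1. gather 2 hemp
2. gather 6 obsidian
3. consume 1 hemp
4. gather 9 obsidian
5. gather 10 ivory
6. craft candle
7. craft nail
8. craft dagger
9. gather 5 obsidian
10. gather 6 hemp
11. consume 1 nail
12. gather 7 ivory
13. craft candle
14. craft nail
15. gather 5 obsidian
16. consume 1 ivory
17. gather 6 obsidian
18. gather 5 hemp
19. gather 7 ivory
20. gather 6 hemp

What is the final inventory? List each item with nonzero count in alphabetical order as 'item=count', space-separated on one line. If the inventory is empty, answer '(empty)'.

Answer: candle=2 dagger=4 hemp=16 ivory=7 nail=3 obsidian=25

Derivation:
After 1 (gather 2 hemp): hemp=2
After 2 (gather 6 obsidian): hemp=2 obsidian=6
After 3 (consume 1 hemp): hemp=1 obsidian=6
After 4 (gather 9 obsidian): hemp=1 obsidian=15
After 5 (gather 10 ivory): hemp=1 ivory=10 obsidian=15
After 6 (craft candle): candle=1 hemp=1 ivory=6 obsidian=15
After 7 (craft nail): candle=1 ivory=3 nail=2 obsidian=14
After 8 (craft dagger): candle=1 dagger=4 ivory=1 nail=2 obsidian=10
After 9 (gather 5 obsidian): candle=1 dagger=4 ivory=1 nail=2 obsidian=15
After 10 (gather 6 hemp): candle=1 dagger=4 hemp=6 ivory=1 nail=2 obsidian=15
After 11 (consume 1 nail): candle=1 dagger=4 hemp=6 ivory=1 nail=1 obsidian=15
After 12 (gather 7 ivory): candle=1 dagger=4 hemp=6 ivory=8 nail=1 obsidian=15
After 13 (craft candle): candle=2 dagger=4 hemp=6 ivory=4 nail=1 obsidian=15
After 14 (craft nail): candle=2 dagger=4 hemp=5 ivory=1 nail=3 obsidian=14
After 15 (gather 5 obsidian): candle=2 dagger=4 hemp=5 ivory=1 nail=3 obsidian=19
After 16 (consume 1 ivory): candle=2 dagger=4 hemp=5 nail=3 obsidian=19
After 17 (gather 6 obsidian): candle=2 dagger=4 hemp=5 nail=3 obsidian=25
After 18 (gather 5 hemp): candle=2 dagger=4 hemp=10 nail=3 obsidian=25
After 19 (gather 7 ivory): candle=2 dagger=4 hemp=10 ivory=7 nail=3 obsidian=25
After 20 (gather 6 hemp): candle=2 dagger=4 hemp=16 ivory=7 nail=3 obsidian=25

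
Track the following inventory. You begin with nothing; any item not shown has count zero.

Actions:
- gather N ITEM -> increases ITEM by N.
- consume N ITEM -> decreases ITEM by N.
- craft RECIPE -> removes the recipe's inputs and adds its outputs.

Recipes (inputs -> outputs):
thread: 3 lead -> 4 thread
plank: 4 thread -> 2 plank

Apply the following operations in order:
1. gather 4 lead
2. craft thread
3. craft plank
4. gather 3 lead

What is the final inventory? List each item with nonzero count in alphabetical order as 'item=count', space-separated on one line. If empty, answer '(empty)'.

Answer: lead=4 plank=2

Derivation:
After 1 (gather 4 lead): lead=4
After 2 (craft thread): lead=1 thread=4
After 3 (craft plank): lead=1 plank=2
After 4 (gather 3 lead): lead=4 plank=2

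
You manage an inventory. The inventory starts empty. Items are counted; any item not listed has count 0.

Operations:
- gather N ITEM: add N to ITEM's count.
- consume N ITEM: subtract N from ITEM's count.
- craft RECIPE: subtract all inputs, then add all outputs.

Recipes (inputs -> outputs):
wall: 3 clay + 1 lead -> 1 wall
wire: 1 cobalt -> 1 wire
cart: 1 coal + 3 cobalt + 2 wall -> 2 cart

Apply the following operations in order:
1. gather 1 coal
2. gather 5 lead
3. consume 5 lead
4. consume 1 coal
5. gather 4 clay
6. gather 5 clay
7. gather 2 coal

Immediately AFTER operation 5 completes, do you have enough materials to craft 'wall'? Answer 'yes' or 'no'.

After 1 (gather 1 coal): coal=1
After 2 (gather 5 lead): coal=1 lead=5
After 3 (consume 5 lead): coal=1
After 4 (consume 1 coal): (empty)
After 5 (gather 4 clay): clay=4

Answer: no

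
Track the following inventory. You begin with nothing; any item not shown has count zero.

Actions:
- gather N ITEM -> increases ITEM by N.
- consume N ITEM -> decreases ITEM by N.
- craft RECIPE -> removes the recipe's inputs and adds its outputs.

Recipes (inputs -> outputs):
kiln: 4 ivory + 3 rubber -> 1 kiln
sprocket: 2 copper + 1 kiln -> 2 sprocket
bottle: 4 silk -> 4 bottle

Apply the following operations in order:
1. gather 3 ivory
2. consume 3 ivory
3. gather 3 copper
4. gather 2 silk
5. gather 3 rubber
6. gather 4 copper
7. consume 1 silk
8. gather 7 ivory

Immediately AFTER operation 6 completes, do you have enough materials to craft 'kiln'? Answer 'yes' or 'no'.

After 1 (gather 3 ivory): ivory=3
After 2 (consume 3 ivory): (empty)
After 3 (gather 3 copper): copper=3
After 4 (gather 2 silk): copper=3 silk=2
After 5 (gather 3 rubber): copper=3 rubber=3 silk=2
After 6 (gather 4 copper): copper=7 rubber=3 silk=2

Answer: no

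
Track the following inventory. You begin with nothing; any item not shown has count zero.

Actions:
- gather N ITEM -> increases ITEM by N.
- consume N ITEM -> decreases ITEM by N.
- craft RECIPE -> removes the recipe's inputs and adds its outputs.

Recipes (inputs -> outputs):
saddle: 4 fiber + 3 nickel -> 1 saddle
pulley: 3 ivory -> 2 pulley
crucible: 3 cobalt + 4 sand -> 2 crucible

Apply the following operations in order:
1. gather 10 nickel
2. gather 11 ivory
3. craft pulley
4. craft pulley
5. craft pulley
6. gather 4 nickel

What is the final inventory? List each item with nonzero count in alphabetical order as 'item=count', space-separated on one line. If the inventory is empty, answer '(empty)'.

Answer: ivory=2 nickel=14 pulley=6

Derivation:
After 1 (gather 10 nickel): nickel=10
After 2 (gather 11 ivory): ivory=11 nickel=10
After 3 (craft pulley): ivory=8 nickel=10 pulley=2
After 4 (craft pulley): ivory=5 nickel=10 pulley=4
After 5 (craft pulley): ivory=2 nickel=10 pulley=6
After 6 (gather 4 nickel): ivory=2 nickel=14 pulley=6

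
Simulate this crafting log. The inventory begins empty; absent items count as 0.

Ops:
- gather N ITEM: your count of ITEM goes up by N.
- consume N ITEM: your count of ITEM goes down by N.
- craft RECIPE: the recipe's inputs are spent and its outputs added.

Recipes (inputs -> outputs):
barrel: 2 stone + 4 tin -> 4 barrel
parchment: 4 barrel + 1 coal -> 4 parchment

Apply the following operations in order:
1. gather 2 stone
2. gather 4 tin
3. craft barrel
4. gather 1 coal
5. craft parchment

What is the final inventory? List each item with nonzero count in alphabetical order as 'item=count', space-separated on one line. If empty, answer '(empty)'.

Answer: parchment=4

Derivation:
After 1 (gather 2 stone): stone=2
After 2 (gather 4 tin): stone=2 tin=4
After 3 (craft barrel): barrel=4
After 4 (gather 1 coal): barrel=4 coal=1
After 5 (craft parchment): parchment=4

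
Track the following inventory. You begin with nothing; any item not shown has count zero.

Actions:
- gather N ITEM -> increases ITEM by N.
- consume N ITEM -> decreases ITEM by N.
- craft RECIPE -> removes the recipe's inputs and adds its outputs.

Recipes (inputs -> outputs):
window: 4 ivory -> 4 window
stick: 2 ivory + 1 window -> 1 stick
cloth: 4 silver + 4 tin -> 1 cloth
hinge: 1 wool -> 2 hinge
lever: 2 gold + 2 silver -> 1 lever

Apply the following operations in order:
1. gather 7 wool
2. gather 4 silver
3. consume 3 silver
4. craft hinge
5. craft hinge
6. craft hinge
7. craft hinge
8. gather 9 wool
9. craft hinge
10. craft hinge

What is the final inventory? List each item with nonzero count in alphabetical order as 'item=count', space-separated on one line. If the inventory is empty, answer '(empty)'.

Answer: hinge=12 silver=1 wool=10

Derivation:
After 1 (gather 7 wool): wool=7
After 2 (gather 4 silver): silver=4 wool=7
After 3 (consume 3 silver): silver=1 wool=7
After 4 (craft hinge): hinge=2 silver=1 wool=6
After 5 (craft hinge): hinge=4 silver=1 wool=5
After 6 (craft hinge): hinge=6 silver=1 wool=4
After 7 (craft hinge): hinge=8 silver=1 wool=3
After 8 (gather 9 wool): hinge=8 silver=1 wool=12
After 9 (craft hinge): hinge=10 silver=1 wool=11
After 10 (craft hinge): hinge=12 silver=1 wool=10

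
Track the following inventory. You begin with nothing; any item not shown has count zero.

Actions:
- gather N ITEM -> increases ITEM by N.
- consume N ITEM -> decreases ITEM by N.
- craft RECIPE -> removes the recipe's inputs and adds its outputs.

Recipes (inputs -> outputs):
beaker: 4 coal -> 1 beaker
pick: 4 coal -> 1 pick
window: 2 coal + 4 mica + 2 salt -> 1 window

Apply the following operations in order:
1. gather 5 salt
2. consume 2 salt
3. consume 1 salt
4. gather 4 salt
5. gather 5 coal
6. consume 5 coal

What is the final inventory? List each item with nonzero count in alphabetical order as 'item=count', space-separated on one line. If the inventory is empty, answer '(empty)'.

Answer: salt=6

Derivation:
After 1 (gather 5 salt): salt=5
After 2 (consume 2 salt): salt=3
After 3 (consume 1 salt): salt=2
After 4 (gather 4 salt): salt=6
After 5 (gather 5 coal): coal=5 salt=6
After 6 (consume 5 coal): salt=6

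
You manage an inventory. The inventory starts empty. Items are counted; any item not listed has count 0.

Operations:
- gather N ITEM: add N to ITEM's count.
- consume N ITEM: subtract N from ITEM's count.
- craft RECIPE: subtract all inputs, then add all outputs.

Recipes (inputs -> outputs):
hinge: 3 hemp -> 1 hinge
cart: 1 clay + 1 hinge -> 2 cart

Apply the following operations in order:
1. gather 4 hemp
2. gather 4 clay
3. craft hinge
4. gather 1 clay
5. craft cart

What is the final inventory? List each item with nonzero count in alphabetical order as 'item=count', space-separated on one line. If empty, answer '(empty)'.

After 1 (gather 4 hemp): hemp=4
After 2 (gather 4 clay): clay=4 hemp=4
After 3 (craft hinge): clay=4 hemp=1 hinge=1
After 4 (gather 1 clay): clay=5 hemp=1 hinge=1
After 5 (craft cart): cart=2 clay=4 hemp=1

Answer: cart=2 clay=4 hemp=1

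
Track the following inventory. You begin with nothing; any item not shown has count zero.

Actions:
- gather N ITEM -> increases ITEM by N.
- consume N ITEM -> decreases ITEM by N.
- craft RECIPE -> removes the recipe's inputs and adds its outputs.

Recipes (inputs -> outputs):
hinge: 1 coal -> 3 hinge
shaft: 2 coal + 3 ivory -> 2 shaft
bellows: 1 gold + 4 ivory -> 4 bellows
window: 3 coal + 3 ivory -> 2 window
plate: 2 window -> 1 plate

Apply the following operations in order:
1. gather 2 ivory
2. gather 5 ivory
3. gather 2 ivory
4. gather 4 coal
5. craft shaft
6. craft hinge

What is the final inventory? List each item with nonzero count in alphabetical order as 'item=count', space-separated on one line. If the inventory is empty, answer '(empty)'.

Answer: coal=1 hinge=3 ivory=6 shaft=2

Derivation:
After 1 (gather 2 ivory): ivory=2
After 2 (gather 5 ivory): ivory=7
After 3 (gather 2 ivory): ivory=9
After 4 (gather 4 coal): coal=4 ivory=9
After 5 (craft shaft): coal=2 ivory=6 shaft=2
After 6 (craft hinge): coal=1 hinge=3 ivory=6 shaft=2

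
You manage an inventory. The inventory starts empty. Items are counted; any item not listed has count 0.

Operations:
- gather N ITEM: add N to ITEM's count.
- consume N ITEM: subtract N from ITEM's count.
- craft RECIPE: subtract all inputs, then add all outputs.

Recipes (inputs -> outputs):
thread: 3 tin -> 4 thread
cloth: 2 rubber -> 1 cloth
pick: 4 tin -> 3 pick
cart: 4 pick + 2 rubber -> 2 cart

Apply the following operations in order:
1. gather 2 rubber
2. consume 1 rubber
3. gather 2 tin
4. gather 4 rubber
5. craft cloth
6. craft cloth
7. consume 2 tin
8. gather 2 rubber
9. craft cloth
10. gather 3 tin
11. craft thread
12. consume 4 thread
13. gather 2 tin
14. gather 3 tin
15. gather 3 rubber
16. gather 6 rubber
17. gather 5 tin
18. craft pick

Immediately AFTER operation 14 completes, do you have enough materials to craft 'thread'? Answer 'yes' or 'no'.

After 1 (gather 2 rubber): rubber=2
After 2 (consume 1 rubber): rubber=1
After 3 (gather 2 tin): rubber=1 tin=2
After 4 (gather 4 rubber): rubber=5 tin=2
After 5 (craft cloth): cloth=1 rubber=3 tin=2
After 6 (craft cloth): cloth=2 rubber=1 tin=2
After 7 (consume 2 tin): cloth=2 rubber=1
After 8 (gather 2 rubber): cloth=2 rubber=3
After 9 (craft cloth): cloth=3 rubber=1
After 10 (gather 3 tin): cloth=3 rubber=1 tin=3
After 11 (craft thread): cloth=3 rubber=1 thread=4
After 12 (consume 4 thread): cloth=3 rubber=1
After 13 (gather 2 tin): cloth=3 rubber=1 tin=2
After 14 (gather 3 tin): cloth=3 rubber=1 tin=5

Answer: yes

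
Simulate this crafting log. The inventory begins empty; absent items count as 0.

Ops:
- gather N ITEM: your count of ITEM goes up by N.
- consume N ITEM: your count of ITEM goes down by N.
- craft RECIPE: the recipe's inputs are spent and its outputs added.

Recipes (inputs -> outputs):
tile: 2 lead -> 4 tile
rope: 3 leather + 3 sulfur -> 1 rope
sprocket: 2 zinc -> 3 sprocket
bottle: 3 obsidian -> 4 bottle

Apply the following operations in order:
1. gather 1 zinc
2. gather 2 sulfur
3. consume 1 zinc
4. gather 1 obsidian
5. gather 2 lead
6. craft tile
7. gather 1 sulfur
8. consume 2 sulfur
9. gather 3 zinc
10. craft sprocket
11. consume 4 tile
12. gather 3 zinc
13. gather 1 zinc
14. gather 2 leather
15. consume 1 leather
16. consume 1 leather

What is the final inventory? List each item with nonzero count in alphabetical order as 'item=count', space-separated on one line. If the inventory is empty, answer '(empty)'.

Answer: obsidian=1 sprocket=3 sulfur=1 zinc=5

Derivation:
After 1 (gather 1 zinc): zinc=1
After 2 (gather 2 sulfur): sulfur=2 zinc=1
After 3 (consume 1 zinc): sulfur=2
After 4 (gather 1 obsidian): obsidian=1 sulfur=2
After 5 (gather 2 lead): lead=2 obsidian=1 sulfur=2
After 6 (craft tile): obsidian=1 sulfur=2 tile=4
After 7 (gather 1 sulfur): obsidian=1 sulfur=3 tile=4
After 8 (consume 2 sulfur): obsidian=1 sulfur=1 tile=4
After 9 (gather 3 zinc): obsidian=1 sulfur=1 tile=4 zinc=3
After 10 (craft sprocket): obsidian=1 sprocket=3 sulfur=1 tile=4 zinc=1
After 11 (consume 4 tile): obsidian=1 sprocket=3 sulfur=1 zinc=1
After 12 (gather 3 zinc): obsidian=1 sprocket=3 sulfur=1 zinc=4
After 13 (gather 1 zinc): obsidian=1 sprocket=3 sulfur=1 zinc=5
After 14 (gather 2 leather): leather=2 obsidian=1 sprocket=3 sulfur=1 zinc=5
After 15 (consume 1 leather): leather=1 obsidian=1 sprocket=3 sulfur=1 zinc=5
After 16 (consume 1 leather): obsidian=1 sprocket=3 sulfur=1 zinc=5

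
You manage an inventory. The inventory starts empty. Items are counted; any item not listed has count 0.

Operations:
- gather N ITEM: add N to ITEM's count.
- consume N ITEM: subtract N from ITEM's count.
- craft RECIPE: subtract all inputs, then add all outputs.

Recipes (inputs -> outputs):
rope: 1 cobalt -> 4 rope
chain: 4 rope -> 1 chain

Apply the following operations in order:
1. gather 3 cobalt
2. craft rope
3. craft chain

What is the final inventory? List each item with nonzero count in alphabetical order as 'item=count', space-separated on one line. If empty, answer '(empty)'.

After 1 (gather 3 cobalt): cobalt=3
After 2 (craft rope): cobalt=2 rope=4
After 3 (craft chain): chain=1 cobalt=2

Answer: chain=1 cobalt=2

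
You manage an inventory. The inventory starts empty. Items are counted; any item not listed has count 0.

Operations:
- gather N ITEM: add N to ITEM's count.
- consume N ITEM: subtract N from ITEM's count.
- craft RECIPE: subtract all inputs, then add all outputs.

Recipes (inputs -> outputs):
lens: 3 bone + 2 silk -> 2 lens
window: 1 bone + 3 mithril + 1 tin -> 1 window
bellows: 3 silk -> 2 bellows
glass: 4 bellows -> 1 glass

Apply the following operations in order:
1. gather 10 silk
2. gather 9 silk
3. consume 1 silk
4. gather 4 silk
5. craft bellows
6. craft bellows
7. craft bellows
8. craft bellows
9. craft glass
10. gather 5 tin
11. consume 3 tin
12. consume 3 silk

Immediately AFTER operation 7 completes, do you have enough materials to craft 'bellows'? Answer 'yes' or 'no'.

After 1 (gather 10 silk): silk=10
After 2 (gather 9 silk): silk=19
After 3 (consume 1 silk): silk=18
After 4 (gather 4 silk): silk=22
After 5 (craft bellows): bellows=2 silk=19
After 6 (craft bellows): bellows=4 silk=16
After 7 (craft bellows): bellows=6 silk=13

Answer: yes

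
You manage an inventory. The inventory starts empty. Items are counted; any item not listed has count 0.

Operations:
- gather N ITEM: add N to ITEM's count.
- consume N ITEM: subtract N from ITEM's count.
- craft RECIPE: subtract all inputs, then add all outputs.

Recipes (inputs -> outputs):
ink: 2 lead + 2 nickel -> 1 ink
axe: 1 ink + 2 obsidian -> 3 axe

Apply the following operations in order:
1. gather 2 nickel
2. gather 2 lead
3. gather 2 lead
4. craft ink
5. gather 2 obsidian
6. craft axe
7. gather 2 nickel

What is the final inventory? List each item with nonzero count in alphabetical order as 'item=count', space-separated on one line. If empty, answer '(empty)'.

After 1 (gather 2 nickel): nickel=2
After 2 (gather 2 lead): lead=2 nickel=2
After 3 (gather 2 lead): lead=4 nickel=2
After 4 (craft ink): ink=1 lead=2
After 5 (gather 2 obsidian): ink=1 lead=2 obsidian=2
After 6 (craft axe): axe=3 lead=2
After 7 (gather 2 nickel): axe=3 lead=2 nickel=2

Answer: axe=3 lead=2 nickel=2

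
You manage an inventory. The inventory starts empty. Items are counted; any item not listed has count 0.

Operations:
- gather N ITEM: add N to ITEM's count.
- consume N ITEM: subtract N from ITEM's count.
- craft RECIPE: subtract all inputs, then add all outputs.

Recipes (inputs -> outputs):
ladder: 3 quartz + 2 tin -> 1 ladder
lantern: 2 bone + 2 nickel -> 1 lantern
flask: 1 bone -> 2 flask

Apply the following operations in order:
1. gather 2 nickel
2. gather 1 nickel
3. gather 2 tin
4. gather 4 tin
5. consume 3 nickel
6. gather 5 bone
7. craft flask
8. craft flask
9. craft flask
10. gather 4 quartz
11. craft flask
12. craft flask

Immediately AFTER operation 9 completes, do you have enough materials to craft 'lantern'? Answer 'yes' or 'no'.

After 1 (gather 2 nickel): nickel=2
After 2 (gather 1 nickel): nickel=3
After 3 (gather 2 tin): nickel=3 tin=2
After 4 (gather 4 tin): nickel=3 tin=6
After 5 (consume 3 nickel): tin=6
After 6 (gather 5 bone): bone=5 tin=6
After 7 (craft flask): bone=4 flask=2 tin=6
After 8 (craft flask): bone=3 flask=4 tin=6
After 9 (craft flask): bone=2 flask=6 tin=6

Answer: no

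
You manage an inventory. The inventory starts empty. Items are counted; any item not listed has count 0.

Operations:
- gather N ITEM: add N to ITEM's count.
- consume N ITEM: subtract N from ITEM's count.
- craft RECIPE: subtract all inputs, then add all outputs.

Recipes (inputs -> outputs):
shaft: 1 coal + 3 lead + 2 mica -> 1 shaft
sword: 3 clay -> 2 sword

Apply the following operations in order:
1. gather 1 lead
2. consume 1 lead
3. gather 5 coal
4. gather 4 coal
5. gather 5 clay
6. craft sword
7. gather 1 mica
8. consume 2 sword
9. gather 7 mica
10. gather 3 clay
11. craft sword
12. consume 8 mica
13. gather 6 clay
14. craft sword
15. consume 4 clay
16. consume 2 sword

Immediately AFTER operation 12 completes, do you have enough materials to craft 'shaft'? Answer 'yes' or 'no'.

Answer: no

Derivation:
After 1 (gather 1 lead): lead=1
After 2 (consume 1 lead): (empty)
After 3 (gather 5 coal): coal=5
After 4 (gather 4 coal): coal=9
After 5 (gather 5 clay): clay=5 coal=9
After 6 (craft sword): clay=2 coal=9 sword=2
After 7 (gather 1 mica): clay=2 coal=9 mica=1 sword=2
After 8 (consume 2 sword): clay=2 coal=9 mica=1
After 9 (gather 7 mica): clay=2 coal=9 mica=8
After 10 (gather 3 clay): clay=5 coal=9 mica=8
After 11 (craft sword): clay=2 coal=9 mica=8 sword=2
After 12 (consume 8 mica): clay=2 coal=9 sword=2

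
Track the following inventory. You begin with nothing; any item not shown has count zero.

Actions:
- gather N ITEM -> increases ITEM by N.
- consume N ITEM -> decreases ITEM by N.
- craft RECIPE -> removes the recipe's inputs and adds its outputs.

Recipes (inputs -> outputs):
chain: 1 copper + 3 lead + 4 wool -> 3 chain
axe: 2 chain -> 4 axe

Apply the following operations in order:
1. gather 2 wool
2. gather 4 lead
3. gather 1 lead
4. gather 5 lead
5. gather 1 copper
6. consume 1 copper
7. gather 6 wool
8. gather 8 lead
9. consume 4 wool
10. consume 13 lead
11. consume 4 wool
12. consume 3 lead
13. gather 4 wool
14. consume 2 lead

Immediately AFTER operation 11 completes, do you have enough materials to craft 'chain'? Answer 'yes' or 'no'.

After 1 (gather 2 wool): wool=2
After 2 (gather 4 lead): lead=4 wool=2
After 3 (gather 1 lead): lead=5 wool=2
After 4 (gather 5 lead): lead=10 wool=2
After 5 (gather 1 copper): copper=1 lead=10 wool=2
After 6 (consume 1 copper): lead=10 wool=2
After 7 (gather 6 wool): lead=10 wool=8
After 8 (gather 8 lead): lead=18 wool=8
After 9 (consume 4 wool): lead=18 wool=4
After 10 (consume 13 lead): lead=5 wool=4
After 11 (consume 4 wool): lead=5

Answer: no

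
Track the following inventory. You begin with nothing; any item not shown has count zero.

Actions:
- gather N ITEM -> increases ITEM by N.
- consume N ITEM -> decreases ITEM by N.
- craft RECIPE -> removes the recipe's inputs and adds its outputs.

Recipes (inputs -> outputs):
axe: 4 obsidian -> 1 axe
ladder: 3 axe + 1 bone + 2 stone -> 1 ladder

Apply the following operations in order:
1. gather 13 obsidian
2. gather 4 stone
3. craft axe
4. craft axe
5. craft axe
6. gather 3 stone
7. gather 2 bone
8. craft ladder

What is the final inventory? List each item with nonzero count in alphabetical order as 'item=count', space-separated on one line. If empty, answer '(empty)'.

Answer: bone=1 ladder=1 obsidian=1 stone=5

Derivation:
After 1 (gather 13 obsidian): obsidian=13
After 2 (gather 4 stone): obsidian=13 stone=4
After 3 (craft axe): axe=1 obsidian=9 stone=4
After 4 (craft axe): axe=2 obsidian=5 stone=4
After 5 (craft axe): axe=3 obsidian=1 stone=4
After 6 (gather 3 stone): axe=3 obsidian=1 stone=7
After 7 (gather 2 bone): axe=3 bone=2 obsidian=1 stone=7
After 8 (craft ladder): bone=1 ladder=1 obsidian=1 stone=5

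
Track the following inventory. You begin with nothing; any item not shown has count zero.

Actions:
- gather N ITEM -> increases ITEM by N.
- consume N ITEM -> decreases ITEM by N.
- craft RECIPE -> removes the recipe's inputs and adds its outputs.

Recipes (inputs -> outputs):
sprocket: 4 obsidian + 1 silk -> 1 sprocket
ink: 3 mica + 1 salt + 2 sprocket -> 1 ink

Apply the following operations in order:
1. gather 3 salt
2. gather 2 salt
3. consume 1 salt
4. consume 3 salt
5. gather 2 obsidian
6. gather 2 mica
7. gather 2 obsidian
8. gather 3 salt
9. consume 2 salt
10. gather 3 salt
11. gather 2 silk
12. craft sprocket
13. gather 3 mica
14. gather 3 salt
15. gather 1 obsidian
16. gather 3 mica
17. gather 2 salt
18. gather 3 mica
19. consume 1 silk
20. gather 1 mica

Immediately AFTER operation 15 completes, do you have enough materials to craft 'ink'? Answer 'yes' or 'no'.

Answer: no

Derivation:
After 1 (gather 3 salt): salt=3
After 2 (gather 2 salt): salt=5
After 3 (consume 1 salt): salt=4
After 4 (consume 3 salt): salt=1
After 5 (gather 2 obsidian): obsidian=2 salt=1
After 6 (gather 2 mica): mica=2 obsidian=2 salt=1
After 7 (gather 2 obsidian): mica=2 obsidian=4 salt=1
After 8 (gather 3 salt): mica=2 obsidian=4 salt=4
After 9 (consume 2 salt): mica=2 obsidian=4 salt=2
After 10 (gather 3 salt): mica=2 obsidian=4 salt=5
After 11 (gather 2 silk): mica=2 obsidian=4 salt=5 silk=2
After 12 (craft sprocket): mica=2 salt=5 silk=1 sprocket=1
After 13 (gather 3 mica): mica=5 salt=5 silk=1 sprocket=1
After 14 (gather 3 salt): mica=5 salt=8 silk=1 sprocket=1
After 15 (gather 1 obsidian): mica=5 obsidian=1 salt=8 silk=1 sprocket=1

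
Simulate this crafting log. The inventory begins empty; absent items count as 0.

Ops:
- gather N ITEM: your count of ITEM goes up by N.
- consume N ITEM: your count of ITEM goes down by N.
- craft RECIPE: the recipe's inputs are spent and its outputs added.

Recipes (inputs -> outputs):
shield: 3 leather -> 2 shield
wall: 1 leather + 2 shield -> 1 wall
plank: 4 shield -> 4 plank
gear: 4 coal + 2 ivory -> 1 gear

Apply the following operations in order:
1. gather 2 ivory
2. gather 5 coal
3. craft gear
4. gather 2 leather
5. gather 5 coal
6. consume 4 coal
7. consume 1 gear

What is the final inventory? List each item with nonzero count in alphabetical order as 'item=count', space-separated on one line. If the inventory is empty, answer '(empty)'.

After 1 (gather 2 ivory): ivory=2
After 2 (gather 5 coal): coal=5 ivory=2
After 3 (craft gear): coal=1 gear=1
After 4 (gather 2 leather): coal=1 gear=1 leather=2
After 5 (gather 5 coal): coal=6 gear=1 leather=2
After 6 (consume 4 coal): coal=2 gear=1 leather=2
After 7 (consume 1 gear): coal=2 leather=2

Answer: coal=2 leather=2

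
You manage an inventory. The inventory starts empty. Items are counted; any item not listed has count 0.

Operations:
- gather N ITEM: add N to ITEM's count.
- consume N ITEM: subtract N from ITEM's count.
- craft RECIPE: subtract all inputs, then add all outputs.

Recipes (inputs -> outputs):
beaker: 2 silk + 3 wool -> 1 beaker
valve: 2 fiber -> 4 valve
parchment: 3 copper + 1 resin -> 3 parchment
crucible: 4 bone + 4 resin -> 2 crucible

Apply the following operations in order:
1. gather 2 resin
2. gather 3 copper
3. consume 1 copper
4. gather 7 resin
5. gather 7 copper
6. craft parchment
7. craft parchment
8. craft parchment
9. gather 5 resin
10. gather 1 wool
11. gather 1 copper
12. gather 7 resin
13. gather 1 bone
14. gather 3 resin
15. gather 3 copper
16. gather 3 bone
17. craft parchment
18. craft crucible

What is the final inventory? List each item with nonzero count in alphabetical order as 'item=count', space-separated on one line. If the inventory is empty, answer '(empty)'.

Answer: copper=1 crucible=2 parchment=12 resin=16 wool=1

Derivation:
After 1 (gather 2 resin): resin=2
After 2 (gather 3 copper): copper=3 resin=2
After 3 (consume 1 copper): copper=2 resin=2
After 4 (gather 7 resin): copper=2 resin=9
After 5 (gather 7 copper): copper=9 resin=9
After 6 (craft parchment): copper=6 parchment=3 resin=8
After 7 (craft parchment): copper=3 parchment=6 resin=7
After 8 (craft parchment): parchment=9 resin=6
After 9 (gather 5 resin): parchment=9 resin=11
After 10 (gather 1 wool): parchment=9 resin=11 wool=1
After 11 (gather 1 copper): copper=1 parchment=9 resin=11 wool=1
After 12 (gather 7 resin): copper=1 parchment=9 resin=18 wool=1
After 13 (gather 1 bone): bone=1 copper=1 parchment=9 resin=18 wool=1
After 14 (gather 3 resin): bone=1 copper=1 parchment=9 resin=21 wool=1
After 15 (gather 3 copper): bone=1 copper=4 parchment=9 resin=21 wool=1
After 16 (gather 3 bone): bone=4 copper=4 parchment=9 resin=21 wool=1
After 17 (craft parchment): bone=4 copper=1 parchment=12 resin=20 wool=1
After 18 (craft crucible): copper=1 crucible=2 parchment=12 resin=16 wool=1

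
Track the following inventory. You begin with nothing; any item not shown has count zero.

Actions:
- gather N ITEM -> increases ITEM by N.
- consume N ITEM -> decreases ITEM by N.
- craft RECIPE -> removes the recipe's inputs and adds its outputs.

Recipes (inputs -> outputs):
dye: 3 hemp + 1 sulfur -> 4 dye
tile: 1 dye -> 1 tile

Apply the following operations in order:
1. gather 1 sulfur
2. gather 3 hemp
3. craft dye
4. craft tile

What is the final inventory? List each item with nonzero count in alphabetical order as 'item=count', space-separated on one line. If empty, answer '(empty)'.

After 1 (gather 1 sulfur): sulfur=1
After 2 (gather 3 hemp): hemp=3 sulfur=1
After 3 (craft dye): dye=4
After 4 (craft tile): dye=3 tile=1

Answer: dye=3 tile=1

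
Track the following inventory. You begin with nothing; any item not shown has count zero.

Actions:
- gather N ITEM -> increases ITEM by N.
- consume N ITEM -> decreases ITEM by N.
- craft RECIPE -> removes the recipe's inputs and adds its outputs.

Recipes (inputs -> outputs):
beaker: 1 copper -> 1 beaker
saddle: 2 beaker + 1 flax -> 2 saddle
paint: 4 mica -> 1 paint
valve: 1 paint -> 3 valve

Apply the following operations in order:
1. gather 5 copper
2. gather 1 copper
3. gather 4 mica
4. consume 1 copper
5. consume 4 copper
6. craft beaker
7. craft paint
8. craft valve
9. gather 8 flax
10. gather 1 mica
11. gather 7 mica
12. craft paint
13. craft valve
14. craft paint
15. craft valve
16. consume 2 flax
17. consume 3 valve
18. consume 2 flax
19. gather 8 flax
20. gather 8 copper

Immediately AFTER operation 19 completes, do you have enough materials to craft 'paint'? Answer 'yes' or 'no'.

After 1 (gather 5 copper): copper=5
After 2 (gather 1 copper): copper=6
After 3 (gather 4 mica): copper=6 mica=4
After 4 (consume 1 copper): copper=5 mica=4
After 5 (consume 4 copper): copper=1 mica=4
After 6 (craft beaker): beaker=1 mica=4
After 7 (craft paint): beaker=1 paint=1
After 8 (craft valve): beaker=1 valve=3
After 9 (gather 8 flax): beaker=1 flax=8 valve=3
After 10 (gather 1 mica): beaker=1 flax=8 mica=1 valve=3
After 11 (gather 7 mica): beaker=1 flax=8 mica=8 valve=3
After 12 (craft paint): beaker=1 flax=8 mica=4 paint=1 valve=3
After 13 (craft valve): beaker=1 flax=8 mica=4 valve=6
After 14 (craft paint): beaker=1 flax=8 paint=1 valve=6
After 15 (craft valve): beaker=1 flax=8 valve=9
After 16 (consume 2 flax): beaker=1 flax=6 valve=9
After 17 (consume 3 valve): beaker=1 flax=6 valve=6
After 18 (consume 2 flax): beaker=1 flax=4 valve=6
After 19 (gather 8 flax): beaker=1 flax=12 valve=6

Answer: no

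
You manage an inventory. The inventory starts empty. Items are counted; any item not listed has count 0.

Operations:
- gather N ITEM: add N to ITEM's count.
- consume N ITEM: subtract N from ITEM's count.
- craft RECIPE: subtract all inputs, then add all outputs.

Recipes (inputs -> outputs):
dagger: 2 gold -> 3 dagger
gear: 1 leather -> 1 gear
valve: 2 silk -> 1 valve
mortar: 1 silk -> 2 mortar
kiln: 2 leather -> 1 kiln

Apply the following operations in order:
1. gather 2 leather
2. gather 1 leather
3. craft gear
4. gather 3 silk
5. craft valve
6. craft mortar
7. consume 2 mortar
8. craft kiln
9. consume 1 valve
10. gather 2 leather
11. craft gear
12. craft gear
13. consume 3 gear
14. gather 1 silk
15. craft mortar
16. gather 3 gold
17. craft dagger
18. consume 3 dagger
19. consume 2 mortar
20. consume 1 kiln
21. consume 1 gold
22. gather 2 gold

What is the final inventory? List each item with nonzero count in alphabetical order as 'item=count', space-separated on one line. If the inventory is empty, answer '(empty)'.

Answer: gold=2

Derivation:
After 1 (gather 2 leather): leather=2
After 2 (gather 1 leather): leather=3
After 3 (craft gear): gear=1 leather=2
After 4 (gather 3 silk): gear=1 leather=2 silk=3
After 5 (craft valve): gear=1 leather=2 silk=1 valve=1
After 6 (craft mortar): gear=1 leather=2 mortar=2 valve=1
After 7 (consume 2 mortar): gear=1 leather=2 valve=1
After 8 (craft kiln): gear=1 kiln=1 valve=1
After 9 (consume 1 valve): gear=1 kiln=1
After 10 (gather 2 leather): gear=1 kiln=1 leather=2
After 11 (craft gear): gear=2 kiln=1 leather=1
After 12 (craft gear): gear=3 kiln=1
After 13 (consume 3 gear): kiln=1
After 14 (gather 1 silk): kiln=1 silk=1
After 15 (craft mortar): kiln=1 mortar=2
After 16 (gather 3 gold): gold=3 kiln=1 mortar=2
After 17 (craft dagger): dagger=3 gold=1 kiln=1 mortar=2
After 18 (consume 3 dagger): gold=1 kiln=1 mortar=2
After 19 (consume 2 mortar): gold=1 kiln=1
After 20 (consume 1 kiln): gold=1
After 21 (consume 1 gold): (empty)
After 22 (gather 2 gold): gold=2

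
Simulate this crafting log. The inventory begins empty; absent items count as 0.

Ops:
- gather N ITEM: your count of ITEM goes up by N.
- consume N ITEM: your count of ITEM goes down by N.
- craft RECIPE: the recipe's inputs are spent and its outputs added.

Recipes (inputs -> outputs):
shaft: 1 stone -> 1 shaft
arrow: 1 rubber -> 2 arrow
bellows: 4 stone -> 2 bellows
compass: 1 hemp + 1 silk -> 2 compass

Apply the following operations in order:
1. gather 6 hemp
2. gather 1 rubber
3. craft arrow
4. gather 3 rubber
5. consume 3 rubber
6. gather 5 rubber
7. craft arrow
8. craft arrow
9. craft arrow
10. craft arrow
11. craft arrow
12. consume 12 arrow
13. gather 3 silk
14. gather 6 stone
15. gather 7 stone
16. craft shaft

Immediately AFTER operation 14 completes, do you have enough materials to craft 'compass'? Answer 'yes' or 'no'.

After 1 (gather 6 hemp): hemp=6
After 2 (gather 1 rubber): hemp=6 rubber=1
After 3 (craft arrow): arrow=2 hemp=6
After 4 (gather 3 rubber): arrow=2 hemp=6 rubber=3
After 5 (consume 3 rubber): arrow=2 hemp=6
After 6 (gather 5 rubber): arrow=2 hemp=6 rubber=5
After 7 (craft arrow): arrow=4 hemp=6 rubber=4
After 8 (craft arrow): arrow=6 hemp=6 rubber=3
After 9 (craft arrow): arrow=8 hemp=6 rubber=2
After 10 (craft arrow): arrow=10 hemp=6 rubber=1
After 11 (craft arrow): arrow=12 hemp=6
After 12 (consume 12 arrow): hemp=6
After 13 (gather 3 silk): hemp=6 silk=3
After 14 (gather 6 stone): hemp=6 silk=3 stone=6

Answer: yes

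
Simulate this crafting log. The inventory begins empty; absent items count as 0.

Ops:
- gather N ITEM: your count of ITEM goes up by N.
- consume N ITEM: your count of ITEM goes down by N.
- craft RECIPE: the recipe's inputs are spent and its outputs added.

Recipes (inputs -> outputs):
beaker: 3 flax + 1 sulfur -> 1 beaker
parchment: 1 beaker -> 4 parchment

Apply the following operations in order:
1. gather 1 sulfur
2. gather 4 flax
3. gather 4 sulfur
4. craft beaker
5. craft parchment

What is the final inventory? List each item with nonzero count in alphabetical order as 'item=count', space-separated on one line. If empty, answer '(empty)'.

After 1 (gather 1 sulfur): sulfur=1
After 2 (gather 4 flax): flax=4 sulfur=1
After 3 (gather 4 sulfur): flax=4 sulfur=5
After 4 (craft beaker): beaker=1 flax=1 sulfur=4
After 5 (craft parchment): flax=1 parchment=4 sulfur=4

Answer: flax=1 parchment=4 sulfur=4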